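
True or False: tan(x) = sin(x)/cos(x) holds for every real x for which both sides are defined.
True.

Claim: tan(x) = sin(x)/cos(x).
Reasoning: For an angle x whose terminal point on the unit circle is (cos x, sin x), tan(x) is defined as the ratio (second coordinate)/(first coordinate) = sin(x)/cos(x), wherever cos(x) ≠ 0.
So the two sides agree for every real x for which both sides are defined.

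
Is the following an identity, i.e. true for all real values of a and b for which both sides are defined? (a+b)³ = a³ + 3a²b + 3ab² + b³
Claim: (a+b)³ = a³ + 3a²b + 3ab² + b³.
Reasoning: (a+b)³ = (a+b)(a+b)² = (a+b)(a² + 2ab + b²) = a³ + 2a²b + ab² + a²b + 2ab² + b³ = a³ + 3a²b + 3ab² + b³.
So the two sides agree for all real values of a and b for which both sides are defined.

Conclusion: Yes, this is an identity.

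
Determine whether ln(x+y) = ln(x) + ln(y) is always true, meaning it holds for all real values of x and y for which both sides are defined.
No, this is NOT an identity.

Claim: ln(x+y) = ln(x) + ln(y).
Test a specific point where both sides are defined: x = 1, y = 1/2.
LHS = ln(x+y) ≈ 0.4055
RHS = ln(x) + ln(y) ≈ -0.6931
Since 0.4055 ≠ -0.6931, the equation fails at this point, so it cannot hold for all real values of x and y for which both sides are defined.
ln(x) + ln(y) = ln(xy), not ln(x+y).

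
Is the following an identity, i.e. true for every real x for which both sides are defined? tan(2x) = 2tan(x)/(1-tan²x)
Claim: tan(2x) = 2tan(x)/(1-tan²x).
Reasoning: tan(2x) = sin(2x)/cos(2x) = 2sin(x)cos(x) / (cos²x - sin²x). Divide numerator and denominator by cos²x: 2tan(x) / (1 - tan²x).
So the two sides agree for every real x for which both sides are defined.

Conclusion: Yes, this is an identity.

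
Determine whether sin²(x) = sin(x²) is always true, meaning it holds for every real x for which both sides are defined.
No, this is NOT an identity.

Claim: sin²(x) = sin(x²).
Test a specific point where both sides are defined: x = π/6.
LHS = sin²(x) ≈ 0.2500
RHS = sin(x²) ≈ 0.2707
Since 0.2500 ≠ 0.2707, the equation fails at this point, so it cannot hold for every real x for which both sides are defined.
sin²(x) means (sin x)², squaring the output; sin(x²) squares the input. These are different functions.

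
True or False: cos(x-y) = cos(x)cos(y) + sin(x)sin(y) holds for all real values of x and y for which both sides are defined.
Claim: cos(x-y) = cos(x)cos(y) + sin(x)sin(y).
Reasoning: Replace y by -y in cos(x+y) = cos(x)cos(y) - sin(x)sin(y) and use cos(-y) = cos(y), sin(-y) = -sin(y): cos(x-y) = cos(x)cos(y) + sin(x)sin(y).
So the two sides agree for all real values of x and y for which both sides are defined.

Conclusion: True.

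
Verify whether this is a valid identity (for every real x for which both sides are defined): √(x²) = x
No, this is NOT an identity.

Claim: √(x²) = x.
Test a specific point where both sides are defined: x = -3.
LHS = √(x²) ≈ 3.0000
RHS = x ≈ -3.0000
Since 3.0000 ≠ -3.0000, the equation fails at this point, so it cannot hold for every real x for which both sides are defined.
√(x²) = |x|, which differs from x whenever x < 0 (both sides are defined for every real x).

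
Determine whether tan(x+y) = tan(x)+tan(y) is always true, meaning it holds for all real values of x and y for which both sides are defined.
Claim: tan(x+y) = tan(x)+tan(y).
Test a specific point where both sides are defined: x = 3π/4, y = π/6.
LHS = tan(x+y) ≈ -0.2679
RHS = tan(x)+tan(y) ≈ -0.4226
Since -0.2679 ≠ -0.4226, the equation fails at this point, so it cannot hold for all real values of x and y for which both sides are defined.
The correct formula is tan(x+y) = (tan(x) + tan(y))/(1 - tan(x)tan(y)).

Conclusion: No, this is NOT an identity.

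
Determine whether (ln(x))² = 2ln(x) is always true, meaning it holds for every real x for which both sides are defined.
Claim: (ln(x))² = 2ln(x).
Test a specific point where both sides are defined: x = 5.
LHS = (ln(x))² ≈ 2.5903
RHS = 2ln(x) ≈ 3.2189
Since 2.5903 ≠ 3.2189, the equation fails at this point, so it cannot hold for every real x for which both sides are defined.
2ln(x) equals ln(x²), which is not the same as (ln x)².

Conclusion: No, this is NOT an identity.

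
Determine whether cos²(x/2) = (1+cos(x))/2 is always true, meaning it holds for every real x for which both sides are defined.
Claim: cos²(x/2) = (1+cos(x))/2.
Reasoning: Use cos(2θ) = 2cos²θ - 1 with θ = x/2: cos(x) = 2cos²(x/2) - 1. Solving for cos²(x/2) gives (1 + cos(x))/2.
So the two sides agree for every real x for which both sides are defined.

Conclusion: Yes, this is an identity.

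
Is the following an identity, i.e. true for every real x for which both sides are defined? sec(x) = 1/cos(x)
Claim: sec(x) = 1/cos(x).
Reasoning: sec(x) is by definition the reciprocal of cos(x), wherever cos(x) ≠ 0.
So the two sides agree for every real x for which both sides are defined.

Conclusion: Yes, this is an identity.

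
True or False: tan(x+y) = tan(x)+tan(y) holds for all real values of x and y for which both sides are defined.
False.

Claim: tan(x+y) = tan(x)+tan(y).
Test a specific point where both sides are defined: x = -π/4, y = -π/6.
LHS = tan(x+y) ≈ -3.7321
RHS = tan(x)+tan(y) ≈ -1.5774
Since -3.7321 ≠ -1.5774, the equation fails at this point, so it cannot hold for all real values of x and y for which both sides are defined.
The correct formula is tan(x+y) = (tan(x) + tan(y))/(1 - tan(x)tan(y)).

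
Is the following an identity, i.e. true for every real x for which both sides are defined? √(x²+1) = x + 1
No, this is NOT an identity.

Claim: √(x²+1) = x + 1.
Test a specific point where both sides are defined: x = -1.
LHS = √(x²+1) ≈ 1.4142
RHS = x + 1 ≈ 0.0000
Since 1.4142 ≠ 0.0000, the equation fails at this point, so it cannot hold for every real x for which both sides are defined.
(x+1)² = x² + 2x + 1 ≠ x² + 1 unless x = 0.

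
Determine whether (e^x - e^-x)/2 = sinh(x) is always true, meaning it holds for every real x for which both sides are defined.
Yes, this is an identity.

Claim: (e^x - e^-x)/2 = sinh(x).
Reasoning: This is exactly the definition of the hyperbolic sine: sinh(x) := (e^x - e^-x)/2.
So the two sides agree for every real x for which both sides are defined.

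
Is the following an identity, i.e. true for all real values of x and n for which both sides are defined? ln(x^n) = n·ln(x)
Yes, this is an identity.

Claim: ln(x^n) = n·ln(x).
Reasoning: The right side requires x > 0. For x > 0, x^n = (e^(ln x))^n = e^(n·ln x), so taking ln of both sides gives ln(x^n) = n·ln(x).
So the two sides agree for all real values of x and n for which both sides are defined.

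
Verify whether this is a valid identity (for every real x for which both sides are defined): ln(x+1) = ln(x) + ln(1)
No, this is NOT an identity.

Claim: ln(x+1) = ln(x) + ln(1).
Test a specific point where both sides are defined: x = 1.
LHS = ln(x+1) ≈ 0.6931
RHS = ln(x) + ln(1) ≈ 0.0000
Since 0.6931 ≠ 0.0000, the equation fails at this point, so it cannot hold for every real x for which both sides are defined.
ln(1) = 0, so the right side is just ln(x), which differs from ln(x+1).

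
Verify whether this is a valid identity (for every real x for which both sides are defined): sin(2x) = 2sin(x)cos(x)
Yes, this is an identity.

Claim: sin(2x) = 2sin(x)cos(x).
Reasoning: Put y = x in the addition formula sin(x+y) = sin(x)cos(y) + cos(x)sin(y): sin(2x) = sin(x)cos(x) + cos(x)sin(x) = 2sin(x)cos(x).
So the two sides agree for every real x for which both sides are defined.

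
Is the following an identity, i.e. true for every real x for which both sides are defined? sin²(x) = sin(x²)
Claim: sin²(x) = sin(x²).
Test a specific point where both sides are defined: x = -π/4.
LHS = sin²(x) ≈ 0.5000
RHS = sin(x²) ≈ 0.5785
Since 0.5000 ≠ 0.5785, the equation fails at this point, so it cannot hold for every real x for which both sides are defined.
sin²(x) means (sin x)², squaring the output; sin(x²) squares the input. These are different functions.

Conclusion: No, this is NOT an identity.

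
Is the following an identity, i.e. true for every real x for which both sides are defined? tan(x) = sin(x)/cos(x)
Yes, this is an identity.

Claim: tan(x) = sin(x)/cos(x).
Reasoning: For an angle x whose terminal point on the unit circle is (cos x, sin x), tan(x) is defined as the ratio (second coordinate)/(first coordinate) = sin(x)/cos(x), wherever cos(x) ≠ 0.
So the two sides agree for every real x for which both sides are defined.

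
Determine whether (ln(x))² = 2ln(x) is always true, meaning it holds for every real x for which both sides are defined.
No, this is NOT an identity.

Claim: (ln(x))² = 2ln(x).
Test a specific point where both sides are defined: x = 3.
LHS = (ln(x))² ≈ 1.2069
RHS = 2ln(x) ≈ 2.1972
Since 1.2069 ≠ 2.1972, the equation fails at this point, so it cannot hold for every real x for which both sides are defined.
2ln(x) equals ln(x²), which is not the same as (ln x)².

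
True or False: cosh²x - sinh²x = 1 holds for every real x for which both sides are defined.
Claim: cosh²x - sinh²x = 1.
Reasoning: With cosh(x) = (e^x + e^-x)/2 and sinh(x) = (e^x - e^-x)/2: cosh²x = (e^(2x) + 2 + e^(-2x))/4 and sinh²x = (e^(2x) - 2 + e^(-2x))/4. Subtracting leaves 4/4 = 1.
So the two sides agree for every real x for which both sides are defined.

Conclusion: True.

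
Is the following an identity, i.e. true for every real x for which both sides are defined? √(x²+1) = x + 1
No, this is NOT an identity.

Claim: √(x²+1) = x + 1.
Test a specific point where both sides are defined: x = 3.
LHS = √(x²+1) ≈ 3.1623
RHS = x + 1 ≈ 4.0000
Since 3.1623 ≠ 4.0000, the equation fails at this point, so it cannot hold for every real x for which both sides are defined.
(x+1)² = x² + 2x + 1 ≠ x² + 1 unless x = 0.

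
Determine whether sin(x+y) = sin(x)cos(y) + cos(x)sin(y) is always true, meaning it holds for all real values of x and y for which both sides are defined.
Yes, this is an identity.

Claim: sin(x+y) = sin(x)cos(y) + cos(x)sin(y).
Reasoning: By Euler's formula e^(i(x+y)) = e^(ix)·e^(iy) = (cos x + i·sin x)(cos y + i·sin y). The imaginary part of the left side is sin(x+y); the imaginary part of the product is sin(x)cos(y) + cos(x)sin(y).
So the two sides agree for all real values of x and y for which both sides are defined.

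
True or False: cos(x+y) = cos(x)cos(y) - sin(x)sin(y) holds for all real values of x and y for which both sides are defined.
True.

Claim: cos(x+y) = cos(x)cos(y) - sin(x)sin(y).
Reasoning: By Euler's formula e^(i(x+y)) = e^(ix)·e^(iy) = (cos x + i·sin x)(cos y + i·sin y). The real part of the left side is cos(x+y); the real part of the product is cos(x)cos(y) - sin(x)sin(y) (since i·i = -1).
So the two sides agree for all real values of x and y for which both sides are defined.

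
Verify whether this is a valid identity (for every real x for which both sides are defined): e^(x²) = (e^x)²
No, this is NOT an identity.

Claim: e^(x²) = (e^x)².
Test a specific point where both sides are defined: x = -1.
LHS = e^(x²) ≈ 2.7183
RHS = (e^x)² ≈ 0.1353
Since 2.7183 ≠ 0.1353, the equation fails at this point, so it cannot hold for every real x for which both sides are defined.
(e^x)² = e^(2x), and 2x ≠ x² in general.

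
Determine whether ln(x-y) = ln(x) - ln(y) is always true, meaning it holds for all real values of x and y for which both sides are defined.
No, this is NOT an identity.

Claim: ln(x-y) = ln(x) - ln(y).
Test a specific point where both sides are defined: x = 3, y = 1/2.
LHS = ln(x-y) ≈ 0.9163
RHS = ln(x) - ln(y) ≈ 1.7918
Since 0.9163 ≠ 1.7918, the equation fails at this point, so it cannot hold for all real values of x and y for which both sides are defined.
ln(x) - ln(y) = ln(x/y), not ln(x-y).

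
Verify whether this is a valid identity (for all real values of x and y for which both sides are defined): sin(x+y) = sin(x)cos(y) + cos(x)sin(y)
Yes, this is an identity.

Claim: sin(x+y) = sin(x)cos(y) + cos(x)sin(y).
Reasoning: By Euler's formula e^(i(x+y)) = e^(ix)·e^(iy) = (cos x + i·sin x)(cos y + i·sin y). The imaginary part of the left side is sin(x+y); the imaginary part of the product is sin(x)cos(y) + cos(x)sin(y).
So the two sides agree for all real values of x and y for which both sides are defined.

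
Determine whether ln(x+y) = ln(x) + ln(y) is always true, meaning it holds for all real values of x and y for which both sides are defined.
No, this is NOT an identity.

Claim: ln(x+y) = ln(x) + ln(y).
Test a specific point where both sides are defined: x = 2, y = 5.
LHS = ln(x+y) ≈ 1.9459
RHS = ln(x) + ln(y) ≈ 2.3026
Since 1.9459 ≠ 2.3026, the equation fails at this point, so it cannot hold for all real values of x and y for which both sides are defined.
ln(x) + ln(y) = ln(xy), not ln(x+y).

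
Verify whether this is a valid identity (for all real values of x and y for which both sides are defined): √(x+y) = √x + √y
Claim: √(x+y) = √x + √y.
Test a specific point where both sides are defined: x = 1, y = 3.
LHS = √(x+y) ≈ 2.0000
RHS = √x + √y ≈ 2.7321
Since 2.0000 ≠ 2.7321, the equation fails at this point, so it cannot hold for all real values of x and y for which both sides are defined.
Squaring the right side gives x + 2√(xy) + y, not x + y.

Conclusion: No, this is NOT an identity.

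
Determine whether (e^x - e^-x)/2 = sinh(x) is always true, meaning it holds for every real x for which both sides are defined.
Claim: (e^x - e^-x)/2 = sinh(x).
Reasoning: This is exactly the definition of the hyperbolic sine: sinh(x) := (e^x - e^-x)/2.
So the two sides agree for every real x for which both sides are defined.

Conclusion: Yes, this is an identity.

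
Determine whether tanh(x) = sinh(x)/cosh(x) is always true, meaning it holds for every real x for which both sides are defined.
Claim: tanh(x) = sinh(x)/cosh(x).
Reasoning: tanh(x) is defined as sinh(x)/cosh(x) = (e^x - e^-x)/(e^x + e^-x); cosh(x) ≥ 1 is never zero, so this holds for every real x.
So the two sides agree for every real x for which both sides are defined.

Conclusion: Yes, this is an identity.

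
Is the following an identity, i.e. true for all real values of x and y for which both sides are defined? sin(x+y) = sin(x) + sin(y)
No, this is NOT an identity.

Claim: sin(x+y) = sin(x) + sin(y).
Test a specific point where both sides are defined: x = π/4, y = -π/2.
LHS = sin(x+y) ≈ -0.7071
RHS = sin(x) + sin(y) ≈ -0.2929
Since -0.7071 ≠ -0.2929, the equation fails at this point, so it cannot hold for all real values of x and y for which both sides are defined.
The correct expansion is sin(x+y) = sin(x)cos(y) + cos(x)sin(y); sine is not additive.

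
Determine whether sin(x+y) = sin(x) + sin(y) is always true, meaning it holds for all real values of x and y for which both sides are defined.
Claim: sin(x+y) = sin(x) + sin(y).
Test a specific point where both sides are defined: x = -π/4, y = -π/6.
LHS = sin(x+y) ≈ -0.9659
RHS = sin(x) + sin(y) ≈ -1.2071
Since -0.9659 ≠ -1.2071, the equation fails at this point, so it cannot hold for all real values of x and y for which both sides are defined.
The correct expansion is sin(x+y) = sin(x)cos(y) + cos(x)sin(y); sine is not additive.

Conclusion: No, this is NOT an identity.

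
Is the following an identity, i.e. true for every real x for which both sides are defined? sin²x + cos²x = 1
Yes, this is an identity.

Claim: sin²x + cos²x = 1.
Reasoning: The point (cos x, sin x) lies on the unit circle X² + Y² = 1, so cos²x + sin²x = 1 for every real x.
So the two sides agree for every real x for which both sides are defined.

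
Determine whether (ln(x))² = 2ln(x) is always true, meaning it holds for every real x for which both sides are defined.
Claim: (ln(x))² = 2ln(x).
Test a specific point where both sides are defined: x = 5.
LHS = (ln(x))² ≈ 2.5903
RHS = 2ln(x) ≈ 3.2189
Since 2.5903 ≠ 3.2189, the equation fails at this point, so it cannot hold for every real x for which both sides are defined.
2ln(x) equals ln(x²), which is not the same as (ln x)².

Conclusion: No, this is NOT an identity.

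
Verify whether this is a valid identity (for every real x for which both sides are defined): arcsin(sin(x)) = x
No, this is NOT an identity.

Claim: arcsin(sin(x)) = x.
Test a specific point where both sides are defined: x = π.
LHS = arcsin(sin(x)) ≈ 0.0000
RHS = x ≈ 3.1416
Since 0.0000 ≠ 3.1416, the equation fails at this point, so it cannot hold for every real x for which both sides are defined.
arcsin only returns values in [-π/2, π/2], so arcsin(sin(x)) = x holds only for x in that interval, not for all real x.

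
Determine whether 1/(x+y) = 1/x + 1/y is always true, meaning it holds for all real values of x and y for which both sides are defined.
Claim: 1/(x+y) = 1/x + 1/y.
Test a specific point where both sides are defined: x = 5, y = 1.
LHS = 1/(x+y) ≈ 0.1667
RHS = 1/x + 1/y ≈ 1.2000
Since 0.1667 ≠ 1.2000, the equation fails at this point, so it cannot hold for all real values of x and y for which both sides are defined.
1/x + 1/y = (x+y)/(xy), which is not 1/(x+y).

Conclusion: No, this is NOT an identity.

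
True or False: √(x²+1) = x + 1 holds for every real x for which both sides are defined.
False.

Claim: √(x²+1) = x + 1.
Test a specific point where both sides are defined: x = -2.
LHS = √(x²+1) ≈ 2.2361
RHS = x + 1 ≈ -1.0000
Since 2.2361 ≠ -1.0000, the equation fails at this point, so it cannot hold for every real x for which both sides are defined.
(x+1)² = x² + 2x + 1 ≠ x² + 1 unless x = 0.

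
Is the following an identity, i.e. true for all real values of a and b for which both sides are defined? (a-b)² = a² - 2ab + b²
Claim: (a-b)² = a² - 2ab + b².
Reasoning: Expand: (a-b)² = (a-b)(a-b) = a·a - a·b - b·a + b·b = a² - 2ab + b².
So the two sides agree for all real values of a and b for which both sides are defined.

Conclusion: Yes, this is an identity.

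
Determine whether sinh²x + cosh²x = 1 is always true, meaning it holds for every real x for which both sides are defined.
No, this is NOT an identity.

Claim: sinh²x + cosh²x = 1.
Test a specific point where both sides are defined: x = 1/2.
LHS = sinh²x + cosh²x ≈ 1.5431
RHS = 1 ≈ 1.0000
Since 1.5431 ≠ 1.0000, the equation fails at this point, so it cannot hold for every real x for which both sides are defined.
The correct hyperbolic identity is cosh²x - sinh²x = 1 (a difference); the sum sinh²x + cosh²x equals cosh(2x).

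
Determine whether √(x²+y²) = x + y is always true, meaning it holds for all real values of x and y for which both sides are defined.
Claim: √(x²+y²) = x + y.
Test a specific point where both sides are defined: x = -1, y = 1/2.
LHS = √(x²+y²) ≈ 1.1180
RHS = x + y ≈ -0.5000
Since 1.1180 ≠ -0.5000, the equation fails at this point, so it cannot hold for all real values of x and y for which both sides are defined.
(x+y)² = x² + 2xy + y², not x² + y², so the square root does not split this way.

Conclusion: No, this is NOT an identity.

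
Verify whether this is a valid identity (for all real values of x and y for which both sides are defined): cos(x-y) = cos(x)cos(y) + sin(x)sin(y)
Yes, this is an identity.

Claim: cos(x-y) = cos(x)cos(y) + sin(x)sin(y).
Reasoning: Replace y by -y in cos(x+y) = cos(x)cos(y) - sin(x)sin(y) and use cos(-y) = cos(y), sin(-y) = -sin(y): cos(x-y) = cos(x)cos(y) + sin(x)sin(y).
So the two sides agree for all real values of x and y for which both sides are defined.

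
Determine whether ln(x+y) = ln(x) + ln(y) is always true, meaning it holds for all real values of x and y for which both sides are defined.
No, this is NOT an identity.

Claim: ln(x+y) = ln(x) + ln(y).
Test a specific point where both sides are defined: x = 3, y = 4.
LHS = ln(x+y) ≈ 1.9459
RHS = ln(x) + ln(y) ≈ 2.4849
Since 1.9459 ≠ 2.4849, the equation fails at this point, so it cannot hold for all real values of x and y for which both sides are defined.
ln(x) + ln(y) = ln(xy), not ln(x+y).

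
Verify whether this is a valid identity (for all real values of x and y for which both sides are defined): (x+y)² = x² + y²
No, this is NOT an identity.

Claim: (x+y)² = x² + y².
Test a specific point where both sides are defined: x = -2, y = -1.
LHS = (x+y)² ≈ 9.0000
RHS = x² + y² ≈ 5.0000
Since 9.0000 ≠ 5.0000, the equation fails at this point, so it cannot hold for all real values of x and y for which both sides are defined.
The correct expansion is (x+y)² = x² + 2xy + y²; the cross term 2xy is missing.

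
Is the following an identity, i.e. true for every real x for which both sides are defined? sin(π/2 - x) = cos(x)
Claim: sin(π/2 - x) = cos(x).
Reasoning: Use sin(u - v) = sin(u)cos(v) - cos(u)sin(v) with u = π/2, v = x: sin(π/2)cos(x) - cos(π/2)sin(x) = 1·cos(x) - 0·sin(x) = cos(x).
So the two sides agree for every real x for which both sides are defined.

Conclusion: Yes, this is an identity.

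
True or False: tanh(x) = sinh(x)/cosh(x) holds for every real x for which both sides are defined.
True.

Claim: tanh(x) = sinh(x)/cosh(x).
Reasoning: tanh(x) is defined as sinh(x)/cosh(x) = (e^x - e^-x)/(e^x + e^-x); cosh(x) ≥ 1 is never zero, so this holds for every real x.
So the two sides agree for every real x for which both sides are defined.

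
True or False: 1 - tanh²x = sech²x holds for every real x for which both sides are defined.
True.

Claim: 1 - tanh²x = sech²x.
Reasoning: Divide cosh²x - sinh²x = 1 through by cosh²x (never zero): 1 - tanh²x = 1/cosh²x = sech²x.
So the two sides agree for every real x for which both sides are defined.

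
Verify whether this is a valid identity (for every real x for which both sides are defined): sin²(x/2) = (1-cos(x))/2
Yes, this is an identity.

Claim: sin²(x/2) = (1-cos(x))/2.
Reasoning: Use cos(2θ) = 1 - 2sin²θ with θ = x/2: cos(x) = 1 - 2sin²(x/2). Solving for sin²(x/2) gives (1 - cos(x))/2.
So the two sides agree for every real x for which both sides are defined.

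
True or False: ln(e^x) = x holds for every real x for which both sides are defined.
Claim: ln(e^x) = x.
Reasoning: ln is the inverse of the exponential: ln(e^x) asks for the exponent p with e^p = e^x, and since e^p is one-to-one that exponent is p = x.
So the two sides agree for every real x for which both sides are defined.

Conclusion: True.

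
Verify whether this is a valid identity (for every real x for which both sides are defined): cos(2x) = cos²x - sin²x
Claim: cos(2x) = cos²x - sin²x.
Reasoning: Put y = x in the addition formula cos(x+y) = cos(x)cos(y) - sin(x)sin(y): cos(2x) = cos²x - sin²x.
So the two sides agree for every real x for which both sides are defined.

Conclusion: Yes, this is an identity.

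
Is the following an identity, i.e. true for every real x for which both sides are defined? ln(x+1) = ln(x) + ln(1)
No, this is NOT an identity.

Claim: ln(x+1) = ln(x) + ln(1).
Test a specific point where both sides are defined: x = 5.
LHS = ln(x+1) ≈ 1.7918
RHS = ln(x) + ln(1) ≈ 1.6094
Since 1.7918 ≠ 1.6094, the equation fails at this point, so it cannot hold for every real x for which both sides are defined.
ln(1) = 0, so the right side is just ln(x), which differs from ln(x+1).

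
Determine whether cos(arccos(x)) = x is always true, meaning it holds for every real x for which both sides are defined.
Claim: cos(arccos(x)) = x.
Reasoning: For -1 ≤ x ≤ 1 (where arccos is defined), arccos(x) is by definition an angle whose cosine equals x. Taking the cosine of that angle returns x. (Note the other order, arccos(cos x) = x, is NOT an identity.)
So the two sides agree for every real x for which both sides are defined.

Conclusion: Yes, this is an identity.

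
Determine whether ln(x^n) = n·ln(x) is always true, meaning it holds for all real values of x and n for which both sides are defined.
Claim: ln(x^n) = n·ln(x).
Reasoning: The right side requires x > 0. For x > 0, x^n = (e^(ln x))^n = e^(n·ln x), so taking ln of both sides gives ln(x^n) = n·ln(x).
So the two sides agree for all real values of x and n for which both sides are defined.

Conclusion: Yes, this is an identity.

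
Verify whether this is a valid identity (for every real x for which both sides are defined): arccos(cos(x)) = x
No, this is NOT an identity.

Claim: arccos(cos(x)) = x.
Test a specific point where both sides are defined: x = -π/6.
LHS = arccos(cos(x)) ≈ 0.5236
RHS = x ≈ -0.5236
Since 0.5236 ≠ -0.5236, the equation fails at this point, so it cannot hold for every real x for which both sides are defined.
arccos only returns values in [0, π], so arccos(cos(x)) = x holds only for x in that interval, not for all real x.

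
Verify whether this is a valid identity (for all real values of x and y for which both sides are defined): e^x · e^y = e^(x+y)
Claim: e^x · e^y = e^(x+y).
Reasoning: This is the law of exponents for a common base: multiplying powers adds exponents. E.g. from the series, (Σ x^j/j!)(Σ y^k/k!) = Σ_m (Σ_{j+k=m} x^j y^k/(j!k!)) = Σ_m (x+y)^m/m! by the binomial theorem.
So the two sides agree for all real values of x and y for which both sides are defined.

Conclusion: Yes, this is an identity.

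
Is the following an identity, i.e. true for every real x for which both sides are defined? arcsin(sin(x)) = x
Claim: arcsin(sin(x)) = x.
Test a specific point where both sides are defined: x = π.
LHS = arcsin(sin(x)) ≈ 0.0000
RHS = x ≈ 3.1416
Since 0.0000 ≠ 3.1416, the equation fails at this point, so it cannot hold for every real x for which both sides are defined.
arcsin only returns values in [-π/2, π/2], so arcsin(sin(x)) = x holds only for x in that interval, not for all real x.

Conclusion: No, this is NOT an identity.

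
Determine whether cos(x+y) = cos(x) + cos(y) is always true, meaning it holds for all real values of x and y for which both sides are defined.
No, this is NOT an identity.

Claim: cos(x+y) = cos(x) + cos(y).
Test a specific point where both sides are defined: x = π/2, y = π.
LHS = cos(x+y) ≈ 0.0000
RHS = cos(x) + cos(y) ≈ -1.0000
Since 0.0000 ≠ -1.0000, the equation fails at this point, so it cannot hold for all real values of x and y for which both sides are defined.
The correct expansion is cos(x+y) = cos(x)cos(y) - sin(x)sin(y); cosine is not additive.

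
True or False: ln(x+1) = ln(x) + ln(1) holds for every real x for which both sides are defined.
Claim: ln(x+1) = ln(x) + ln(1).
Test a specific point where both sides are defined: x = 1/2.
LHS = ln(x+1) ≈ 0.4055
RHS = ln(x) + ln(1) ≈ -0.6931
Since 0.4055 ≠ -0.6931, the equation fails at this point, so it cannot hold for every real x for which both sides are defined.
ln(1) = 0, so the right side is just ln(x), which differs from ln(x+1).

Conclusion: False.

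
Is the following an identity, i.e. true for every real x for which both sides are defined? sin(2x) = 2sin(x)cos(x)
Yes, this is an identity.

Claim: sin(2x) = 2sin(x)cos(x).
Reasoning: Put y = x in the addition formula sin(x+y) = sin(x)cos(y) + cos(x)sin(y): sin(2x) = sin(x)cos(x) + cos(x)sin(x) = 2sin(x)cos(x).
So the two sides agree for every real x for which both sides are defined.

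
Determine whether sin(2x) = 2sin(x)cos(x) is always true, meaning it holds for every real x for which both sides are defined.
Yes, this is an identity.

Claim: sin(2x) = 2sin(x)cos(x).
Reasoning: Put y = x in the addition formula sin(x+y) = sin(x)cos(y) + cos(x)sin(y): sin(2x) = sin(x)cos(x) + cos(x)sin(x) = 2sin(x)cos(x).
So the two sides agree for every real x for which both sides are defined.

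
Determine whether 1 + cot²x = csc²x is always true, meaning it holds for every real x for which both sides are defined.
Yes, this is an identity.

Claim: 1 + cot²x = csc²x.
Reasoning: Start from sin²x + cos²x = 1 and divide every term by sin²x (allowed wherever cot x and csc x are defined): 1 + cot²x = 1/sin²x = csc²x.
So the two sides agree for every real x for which both sides are defined.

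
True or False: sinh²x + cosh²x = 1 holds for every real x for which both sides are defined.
Claim: sinh²x + cosh²x = 1.
Test a specific point where both sides are defined: x = -3.
LHS = sinh²x + cosh²x ≈ 201.7156
RHS = 1 ≈ 1.0000
Since 201.7156 ≠ 1.0000, the equation fails at this point, so it cannot hold for every real x for which both sides are defined.
The correct hyperbolic identity is cosh²x - sinh²x = 1 (a difference); the sum sinh²x + cosh²x equals cosh(2x).

Conclusion: False.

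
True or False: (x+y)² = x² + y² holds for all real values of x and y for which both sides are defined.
Claim: (x+y)² = x² + y².
Test a specific point where both sides are defined: x = -3, y = 2.
LHS = (x+y)² ≈ 1.0000
RHS = x² + y² ≈ 13.0000
Since 1.0000 ≠ 13.0000, the equation fails at this point, so it cannot hold for all real values of x and y for which both sides are defined.
The correct expansion is (x+y)² = x² + 2xy + y²; the cross term 2xy is missing.

Conclusion: False.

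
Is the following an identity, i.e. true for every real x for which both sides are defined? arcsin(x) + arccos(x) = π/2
Claim: arcsin(x) + arccos(x) = π/2.
Reasoning: Both sides are defined for -1 ≤ x ≤ 1. Let θ = arcsin(x), so sin θ = x and θ ∈ [-π/2, π/2]. Then cos(π/2 - θ) = sin θ = x and π/2 - θ ∈ [0, π], which is exactly the range of arccos, so arccos(x) = π/2 - θ. Adding: arcsin(x) + arccos(x) = θ + (π/2 - θ) = π/2.
So the two sides agree for every real x for which both sides are defined.

Conclusion: Yes, this is an identity.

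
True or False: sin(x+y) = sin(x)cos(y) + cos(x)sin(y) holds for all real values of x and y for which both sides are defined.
True.

Claim: sin(x+y) = sin(x)cos(y) + cos(x)sin(y).
Reasoning: By Euler's formula e^(i(x+y)) = e^(ix)·e^(iy) = (cos x + i·sin x)(cos y + i·sin y). The imaginary part of the left side is sin(x+y); the imaginary part of the product is sin(x)cos(y) + cos(x)sin(y).
So the two sides agree for all real values of x and y for which both sides are defined.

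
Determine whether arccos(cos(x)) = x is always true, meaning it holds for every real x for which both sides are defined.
Claim: arccos(cos(x)) = x.
Test a specific point where both sides are defined: x = -π/6.
LHS = arccos(cos(x)) ≈ 0.5236
RHS = x ≈ -0.5236
Since 0.5236 ≠ -0.5236, the equation fails at this point, so it cannot hold for every real x for which both sides are defined.
arccos only returns values in [0, π], so arccos(cos(x)) = x holds only for x in that interval, not for all real x.

Conclusion: No, this is NOT an identity.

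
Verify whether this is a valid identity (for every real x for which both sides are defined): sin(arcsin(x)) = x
Yes, this is an identity.

Claim: sin(arcsin(x)) = x.
Reasoning: For -1 ≤ x ≤ 1 (where arcsin is defined), arcsin(x) is by definition an angle whose sine equals x. Taking the sine of that angle returns x. (Note the other order, arcsin(sin x) = x, is NOT an identity.)
So the two sides agree for every real x for which both sides are defined.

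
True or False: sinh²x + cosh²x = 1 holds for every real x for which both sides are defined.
Claim: sinh²x + cosh²x = 1.
Test a specific point where both sides are defined: x = 3.
LHS = sinh²x + cosh²x ≈ 201.7156
RHS = 1 ≈ 1.0000
Since 201.7156 ≠ 1.0000, the equation fails at this point, so it cannot hold for every real x for which both sides are defined.
The correct hyperbolic identity is cosh²x - sinh²x = 1 (a difference); the sum sinh²x + cosh²x equals cosh(2x).

Conclusion: False.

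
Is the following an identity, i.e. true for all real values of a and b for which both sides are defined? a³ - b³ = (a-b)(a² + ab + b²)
Yes, this is an identity.

Claim: a³ - b³ = (a-b)(a² + ab + b²).
Reasoning: Expand the right side: (a-b)(a² + ab + b²) = a³ + a²b + ab² - a²b - ab² - b³ = a³ - b³ (the middle terms cancel in pairs).
So the two sides agree for all real values of a and b for which both sides are defined.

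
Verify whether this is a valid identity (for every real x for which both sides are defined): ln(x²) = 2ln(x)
Yes, this is an identity.

Claim: ln(x²) = 2ln(x).
Reasoning: The right side requires x > 0. For x > 0, x² = (e^(ln x))² = e^(2ln x), so ln(x²) = 2ln(x). (For x < 0 the right side is undefined, so those values are outside the claim.)
So the two sides agree for every real x for which both sides are defined.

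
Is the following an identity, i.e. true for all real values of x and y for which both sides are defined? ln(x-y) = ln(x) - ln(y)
Claim: ln(x-y) = ln(x) - ln(y).
Test a specific point where both sides are defined: x = 5, y = 3.
LHS = ln(x-y) ≈ 0.6931
RHS = ln(x) - ln(y) ≈ 0.5108
Since 0.6931 ≠ 0.5108, the equation fails at this point, so it cannot hold for all real values of x and y for which both sides are defined.
ln(x) - ln(y) = ln(x/y), not ln(x-y).

Conclusion: No, this is NOT an identity.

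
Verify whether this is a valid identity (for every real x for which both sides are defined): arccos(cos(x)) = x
Claim: arccos(cos(x)) = x.
Test a specific point where both sides are defined: x = -π/2.
LHS = arccos(cos(x)) ≈ 1.5708
RHS = x ≈ -1.5708
Since 1.5708 ≠ -1.5708, the equation fails at this point, so it cannot hold for every real x for which both sides are defined.
arccos only returns values in [0, π], so arccos(cos(x)) = x holds only for x in that interval, not for all real x.

Conclusion: No, this is NOT an identity.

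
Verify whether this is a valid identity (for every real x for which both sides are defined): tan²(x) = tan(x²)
Claim: tan²(x) = tan(x²).
Test a specific point where both sides are defined: x = -π/3.
LHS = tan²(x) ≈ 3.0000
RHS = tan(x²) ≈ 1.9485
Since 3.0000 ≠ 1.9485, the equation fails at this point, so it cannot hold for every real x for which both sides are defined.
tan²(x) means (tan x)², squaring the output; tan(x²) squares the input. These are different functions.

Conclusion: No, this is NOT an identity.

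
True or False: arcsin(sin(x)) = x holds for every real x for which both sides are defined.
False.

Claim: arcsin(sin(x)) = x.
Test a specific point where both sides are defined: x = 3π/4.
LHS = arcsin(sin(x)) ≈ 0.7854
RHS = x ≈ 2.3562
Since 0.7854 ≠ 2.3562, the equation fails at this point, so it cannot hold for every real x for which both sides are defined.
arcsin only returns values in [-π/2, π/2], so arcsin(sin(x)) = x holds only for x in that interval, not for all real x.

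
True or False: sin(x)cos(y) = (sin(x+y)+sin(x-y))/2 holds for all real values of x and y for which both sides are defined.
True.

Claim: sin(x)cos(y) = (sin(x+y)+sin(x-y))/2.
Reasoning: sin(x+y) = sin(x)cos(y) + cos(x)sin(y) and sin(x-y) = sin(x)cos(y) - cos(x)sin(y). Adding, sin(x+y) + sin(x-y) = 2sin(x)cos(y); divide by 2.
So the two sides agree for all real values of x and y for which both sides are defined.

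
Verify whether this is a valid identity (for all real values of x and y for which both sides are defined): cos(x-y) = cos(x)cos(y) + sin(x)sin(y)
Claim: cos(x-y) = cos(x)cos(y) + sin(x)sin(y).
Reasoning: Replace y by -y in cos(x+y) = cos(x)cos(y) - sin(x)sin(y) and use cos(-y) = cos(y), sin(-y) = -sin(y): cos(x-y) = cos(x)cos(y) + sin(x)sin(y).
So the two sides agree for all real values of x and y for which both sides are defined.

Conclusion: Yes, this is an identity.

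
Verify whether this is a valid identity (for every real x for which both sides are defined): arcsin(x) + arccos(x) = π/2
Yes, this is an identity.

Claim: arcsin(x) + arccos(x) = π/2.
Reasoning: Both sides are defined for -1 ≤ x ≤ 1. Let θ = arcsin(x), so sin θ = x and θ ∈ [-π/2, π/2]. Then cos(π/2 - θ) = sin θ = x and π/2 - θ ∈ [0, π], which is exactly the range of arccos, so arccos(x) = π/2 - θ. Adding: arcsin(x) + arccos(x) = θ + (π/2 - θ) = π/2.
So the two sides agree for every real x for which both sides are defined.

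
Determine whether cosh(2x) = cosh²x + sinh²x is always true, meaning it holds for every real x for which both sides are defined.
Yes, this is an identity.

Claim: cosh(2x) = cosh²x + sinh²x.
Reasoning: cosh²x = (e^(2x) + 2 + e^(-2x))/4 and sinh²x = (e^(2x) - 2 + e^(-2x))/4. Adding gives (2e^(2x) + 2e^(-2x))/4 = (e^(2x) + e^(-2x))/2 = cosh(2x).
So the two sides agree for every real x for which both sides are defined.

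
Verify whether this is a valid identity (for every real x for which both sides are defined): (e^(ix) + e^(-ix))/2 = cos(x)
Claim: (e^(ix) + e^(-ix))/2 = cos(x).
Reasoning: By Euler's formula e^(ix) = cos(x) + i·sin(x) and e^(-ix) = cos(x) - i·sin(x). Adding cancels the sine terms: e^(ix) + e^(-ix) = 2cos(x); divide by 2.
So the two sides agree for every real x for which both sides are defined.

Conclusion: Yes, this is an identity.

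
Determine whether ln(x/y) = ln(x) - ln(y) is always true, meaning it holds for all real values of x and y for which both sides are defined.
Yes, this is an identity.

Claim: ln(x/y) = ln(x) - ln(y).
Reasoning: Both sides are simultaneously defined only when x, y > 0. Write x = e^p, y = e^q. Then x/y = e^(p-q), so ln(x/y) = p - q = ln(x) - ln(y).
So the two sides agree for all real values of x and y for which both sides are defined.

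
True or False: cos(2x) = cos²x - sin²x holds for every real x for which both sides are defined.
True.

Claim: cos(2x) = cos²x - sin²x.
Reasoning: Put y = x in the addition formula cos(x+y) = cos(x)cos(y) - sin(x)sin(y): cos(2x) = cos²x - sin²x.
So the two sides agree for every real x for which both sides are defined.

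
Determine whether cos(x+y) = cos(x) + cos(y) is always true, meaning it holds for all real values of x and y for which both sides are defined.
No, this is NOT an identity.

Claim: cos(x+y) = cos(x) + cos(y).
Test a specific point where both sides are defined: x = -π/4, y = π/4.
LHS = cos(x+y) ≈ 1.0000
RHS = cos(x) + cos(y) ≈ 1.4142
Since 1.0000 ≠ 1.4142, the equation fails at this point, so it cannot hold for all real values of x and y for which both sides are defined.
The correct expansion is cos(x+y) = cos(x)cos(y) - sin(x)sin(y); cosine is not additive.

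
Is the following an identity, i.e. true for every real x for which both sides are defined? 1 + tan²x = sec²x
Yes, this is an identity.

Claim: 1 + tan²x = sec²x.
Reasoning: Start from sin²x + cos²x = 1 and divide every term by cos²x (allowed wherever tan x and sec x are defined): tan²x + 1 = 1/cos²x = sec²x.
So the two sides agree for every real x for which both sides are defined.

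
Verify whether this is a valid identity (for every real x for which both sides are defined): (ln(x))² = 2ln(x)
Claim: (ln(x))² = 2ln(x).
Test a specific point where both sides are defined: x = 2.
LHS = (ln(x))² ≈ 0.4805
RHS = 2ln(x) ≈ 1.3863
Since 0.4805 ≠ 1.3863, the equation fails at this point, so it cannot hold for every real x for which both sides are defined.
2ln(x) equals ln(x²), which is not the same as (ln x)².

Conclusion: No, this is NOT an identity.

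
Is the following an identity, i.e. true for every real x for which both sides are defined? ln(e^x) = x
Claim: ln(e^x) = x.
Reasoning: ln is the inverse of the exponential: ln(e^x) asks for the exponent p with e^p = e^x, and since e^p is one-to-one that exponent is p = x.
So the two sides agree for every real x for which both sides are defined.

Conclusion: Yes, this is an identity.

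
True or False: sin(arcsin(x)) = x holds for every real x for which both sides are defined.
True.

Claim: sin(arcsin(x)) = x.
Reasoning: For -1 ≤ x ≤ 1 (where arcsin is defined), arcsin(x) is by definition an angle whose sine equals x. Taking the sine of that angle returns x. (Note the other order, arcsin(sin x) = x, is NOT an identity.)
So the two sides agree for every real x for which both sides are defined.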